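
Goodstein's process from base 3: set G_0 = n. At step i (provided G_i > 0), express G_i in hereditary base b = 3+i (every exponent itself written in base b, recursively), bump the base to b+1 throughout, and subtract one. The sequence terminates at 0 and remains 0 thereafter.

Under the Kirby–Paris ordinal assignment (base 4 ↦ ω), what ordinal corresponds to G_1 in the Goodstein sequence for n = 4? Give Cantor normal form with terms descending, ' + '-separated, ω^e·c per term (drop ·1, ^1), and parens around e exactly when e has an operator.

G_0=4  [base 3] 3 + 1  →[3↦4]→  4 + 1 = 5  −1 ⇒ G_1=4
G_1=4  [base 4] 4  →[4↦5]→  5 = 5  −1 ⇒ G_2=4

ω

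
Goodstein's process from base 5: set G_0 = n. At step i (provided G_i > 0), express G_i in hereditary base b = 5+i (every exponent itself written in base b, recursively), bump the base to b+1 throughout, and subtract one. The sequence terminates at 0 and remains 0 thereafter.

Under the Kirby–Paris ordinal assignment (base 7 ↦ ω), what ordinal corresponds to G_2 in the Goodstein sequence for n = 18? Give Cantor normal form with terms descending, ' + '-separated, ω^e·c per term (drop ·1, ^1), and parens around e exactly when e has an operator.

ω·3 + 1

18 —HB5→ 3·5 + 3 —bump→ 3·6 + 3 = 21 —(−1)→ 20
20 —HB6→ 3·6 + 2 —bump→ 3·7 + 2 = 23 —(−1)→ 22
22 —HB7→ 3·7 + 1 —bump→ 3·8 + 1 = 25 —(−1)→ 24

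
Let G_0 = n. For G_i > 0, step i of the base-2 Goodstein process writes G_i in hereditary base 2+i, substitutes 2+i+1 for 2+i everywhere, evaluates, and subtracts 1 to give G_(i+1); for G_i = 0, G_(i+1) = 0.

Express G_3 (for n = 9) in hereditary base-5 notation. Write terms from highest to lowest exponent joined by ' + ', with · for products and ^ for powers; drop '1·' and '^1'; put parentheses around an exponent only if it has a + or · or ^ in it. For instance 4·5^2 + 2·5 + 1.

step 0: 9 = 2^(2 + 1) + 1; sub 3 for 2: 3^(3 + 1) + 1; = 82; G_1 = 82−1 = 81
step 1: 81 = 3^(3 + 1); sub 4 for 3: 4^(4 + 1); = 1024; G_2 = 1024−1 = 1023
step 2: 1023 = 3·4^4 + 3·4^3 + 3·4^2 + 3·4 + 3; sub 5 for 4: 3·5^5 + 3·5^3 + 3·5^2 + 3·5 + 3; = 9843; G_3 = 9843−1 = 9842

3·5^5 + 3·5^3 + 3·5^2 + 3·5 + 2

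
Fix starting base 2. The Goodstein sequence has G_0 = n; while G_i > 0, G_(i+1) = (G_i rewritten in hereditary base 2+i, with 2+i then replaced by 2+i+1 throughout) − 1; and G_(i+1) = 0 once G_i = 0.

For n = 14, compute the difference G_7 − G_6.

3352711577

G_0=14  [base 2] 2^(2 + 1) + 2^2 + 2  →[2↦3]→  3^(3 + 1) + 3^3 + 3 = 111  −1 ⇒ G_1=110
G_1=110  [base 3] 3^(3 + 1) + 3^3 + 2  →[3↦4]→  4^(4 + 1) + 4^4 + 2 = 1282  −1 ⇒ G_2=1281
G_2=1281  [base 4] 4^(4 + 1) + 4^4 + 1  →[4↦5]→  5^(5 + 1) + 5^5 + 1 = 18751  −1 ⇒ G_3=18750
G_3=18750  [base 5] 5^(5 + 1) + 5^5  →[5↦6]→  6^(6 + 1) + 6^6 = 326592  −1 ⇒ G_4=326591
G_4=326591  [base 6] 6^(6 + 1) + 5·6^5 + 5·6^4 + 5·6^3 + 5·6^2 + 5·6 + 5  →[6↦7]→  7^(7 + 1) + 5·7^5 + 5·7^4 + 5·7^3 + 5·7^2 + 5·7 + 5 = 5862841  −1 ⇒ G_5=5862840
G_5=5862840  [base 7] 7^(7 + 1) + 5·7^5 + 5·7^4 + 5·7^3 + 5·7^2 + 5·7 + 4  →[7↦8]→  8^(8 + 1) + 5·8^5 + 5·8^4 + 5·8^3 + 5·8^2 + 5·8 + 4 = 134404972  −1 ⇒ G_6=134404971
G_6=134404971  [base 8] 8^(8 + 1) + 5·8^5 + 5·8^4 + 5·8^3 + 5·8^2 + 5·8 + 3  →[8↦9]→  9^(9 + 1) + 5·9^5 + 5·9^4 + 5·9^3 + 5·9^2 + 5·9 + 3 = 3487116549  −1 ⇒ G_7=3487116548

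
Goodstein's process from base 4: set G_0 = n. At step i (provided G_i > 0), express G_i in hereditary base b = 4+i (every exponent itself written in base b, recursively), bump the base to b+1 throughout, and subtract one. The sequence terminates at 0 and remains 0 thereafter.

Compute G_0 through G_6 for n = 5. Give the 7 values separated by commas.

step 0: 5 = 4 + 1; sub 5 for 4: 5 + 1; = 6; G_1 = 6−1 = 5
step 1: 5 = 5; sub 6 for 5: 6; = 6; G_2 = 6−1 = 5
step 2: 5 = 5; sub 7 for 6: 5; = 5; G_3 = 5−1 = 4
step 3: 4 = 4; sub 8 for 7: 4; = 4; G_4 = 4−1 = 3
step 4: 3 = 3; sub 9 for 8: 3; = 3; G_5 = 3−1 = 2
step 5: 2 = 2; sub 10 for 9: 2; = 2; G_6 = 2−1 = 1

5, 5, 5, 4, 3, 2, 1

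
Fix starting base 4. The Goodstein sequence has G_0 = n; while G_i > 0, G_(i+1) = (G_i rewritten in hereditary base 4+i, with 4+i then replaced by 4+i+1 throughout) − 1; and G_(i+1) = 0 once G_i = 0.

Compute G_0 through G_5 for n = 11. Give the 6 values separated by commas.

i=0: 11 = 2·4 + 3 (b=4); 4→5: 2·5 + 3 = 13; 13−1 = 12
i=1: 12 = 2·5 + 2 (b=5); 5→6: 2·6 + 2 = 14; 14−1 = 13
i=2: 13 = 2·6 + 1 (b=6); 6→7: 2·7 + 1 = 15; 15−1 = 14
i=3: 14 = 2·7 (b=7); 7→8: 2·8 = 16; 16−1 = 15
i=4: 15 = 8 + 7 (b=8); 8→9: 9 + 7 = 16; 16−1 = 15

11, 12, 13, 14, 15, 15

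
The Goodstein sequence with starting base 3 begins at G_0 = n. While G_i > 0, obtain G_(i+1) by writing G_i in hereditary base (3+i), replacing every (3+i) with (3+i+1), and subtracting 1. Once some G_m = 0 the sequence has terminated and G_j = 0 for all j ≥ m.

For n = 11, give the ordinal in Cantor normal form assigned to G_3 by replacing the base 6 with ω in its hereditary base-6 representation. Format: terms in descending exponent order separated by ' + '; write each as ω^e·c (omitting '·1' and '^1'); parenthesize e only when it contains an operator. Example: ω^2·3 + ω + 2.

base 3: 11 = 3^2 + 2; at 4: 4^2 + 2 = 18; next = 17
base 4: 17 = 4^2 + 1; at 5: 5^2 + 1 = 26; next = 25
base 5: 25 = 5^2; at 6: 6^2 = 36; next = 35
base 6: 35 = 5·6 + 5; at 7: 5·7 + 5 = 40; next = 39

ω·5 + 5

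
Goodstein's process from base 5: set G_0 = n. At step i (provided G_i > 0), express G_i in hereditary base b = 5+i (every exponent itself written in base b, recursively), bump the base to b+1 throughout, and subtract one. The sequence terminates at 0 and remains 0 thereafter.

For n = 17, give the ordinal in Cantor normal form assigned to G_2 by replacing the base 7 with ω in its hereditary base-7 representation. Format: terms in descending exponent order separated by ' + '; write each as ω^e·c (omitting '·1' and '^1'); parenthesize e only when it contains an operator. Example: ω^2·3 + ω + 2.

G_0 = 17. HB_5(17) = 3·5 + 2. Bump = 20. G_1 = 19.
G_1 = 19. HB_6(19) = 3·6 + 1. Bump = 22. G_2 = 21.
G_2 = 21. HB_7(21) = 3·7. Bump = 24. G_3 = 23.

ω·3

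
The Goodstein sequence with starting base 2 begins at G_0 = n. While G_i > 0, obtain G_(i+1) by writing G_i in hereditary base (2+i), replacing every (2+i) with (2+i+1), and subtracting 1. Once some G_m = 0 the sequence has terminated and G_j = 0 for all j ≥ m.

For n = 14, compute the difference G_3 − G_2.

[0] 14 ≡ 2^(2 + 1) + 2^2 + 2 (base 2). Lift 3: 111. −1: 110.
[1] 110 ≡ 3^(3 + 1) + 3^3 + 2 (base 3). Lift 4: 1282. −1: 1281.
[2] 1281 ≡ 4^(4 + 1) + 4^4 + 1 (base 4). Lift 5: 18751. −1: 18750.

17469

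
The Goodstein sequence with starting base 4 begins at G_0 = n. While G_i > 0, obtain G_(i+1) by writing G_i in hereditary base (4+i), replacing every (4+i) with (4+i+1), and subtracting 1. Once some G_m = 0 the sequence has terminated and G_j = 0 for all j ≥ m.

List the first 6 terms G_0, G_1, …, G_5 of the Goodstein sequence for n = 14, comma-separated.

base 4: 14 = 3·4 + 2; at 5: 3·5 + 2 = 17; next = 16
base 5: 16 = 3·5 + 1; at 6: 3·6 + 1 = 19; next = 18
base 6: 18 = 3·6; at 7: 3·7 = 21; next = 20
base 7: 20 = 2·7 + 6; at 8: 2·8 + 6 = 22; next = 21
base 8: 21 = 2·8 + 5; at 9: 2·9 + 5 = 23; next = 22

14, 16, 18, 20, 21, 22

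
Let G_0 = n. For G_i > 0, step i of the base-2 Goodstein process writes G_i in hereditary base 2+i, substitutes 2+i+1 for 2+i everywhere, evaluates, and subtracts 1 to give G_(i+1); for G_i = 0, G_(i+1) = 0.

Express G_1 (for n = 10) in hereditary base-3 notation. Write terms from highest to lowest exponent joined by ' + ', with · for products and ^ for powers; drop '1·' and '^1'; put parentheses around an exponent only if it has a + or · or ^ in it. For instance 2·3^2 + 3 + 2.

G_0=10  [base 2] 2^(2 + 1) + 2  →[2↦3]→  3^(3 + 1) + 3 = 84  −1 ⇒ G_1=83
G_1=83  [base 3] 3^(3 + 1) + 2  →[3↦4]→  4^(4 + 1) + 2 = 1026  −1 ⇒ G_2=1025

3^(3 + 1) + 2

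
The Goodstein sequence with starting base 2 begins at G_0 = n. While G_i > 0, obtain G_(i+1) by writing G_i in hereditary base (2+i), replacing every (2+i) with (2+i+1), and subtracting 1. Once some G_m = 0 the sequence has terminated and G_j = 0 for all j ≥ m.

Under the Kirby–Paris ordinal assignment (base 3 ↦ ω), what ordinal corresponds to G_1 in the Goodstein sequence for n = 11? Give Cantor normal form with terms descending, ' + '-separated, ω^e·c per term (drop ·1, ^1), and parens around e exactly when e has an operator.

ω^(ω + 1) + ω

(0) 11|_2 = 2^(2 + 1) + 2 + 1 ↦ 3^(3 + 1) + 3 + 1|_3 = 85 ⇒ 84
(1) 84|_3 = 3^(3 + 1) + 3 ↦ 4^(4 + 1) + 4|_4 = 1028 ⇒ 1027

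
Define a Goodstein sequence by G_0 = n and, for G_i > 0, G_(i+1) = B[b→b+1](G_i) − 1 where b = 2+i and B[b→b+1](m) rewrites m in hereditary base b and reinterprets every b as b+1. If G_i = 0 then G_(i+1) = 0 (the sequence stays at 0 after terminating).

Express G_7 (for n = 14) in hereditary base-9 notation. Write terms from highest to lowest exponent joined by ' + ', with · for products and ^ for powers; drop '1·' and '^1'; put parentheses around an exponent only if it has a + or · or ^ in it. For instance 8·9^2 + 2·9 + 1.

14 —HB2→ 2^(2 + 1) + 2^2 + 2 —bump→ 3^(3 + 1) + 3^3 + 3 = 111 —(−1)→ 110
110 —HB3→ 3^(3 + 1) + 3^3 + 2 —bump→ 4^(4 + 1) + 4^4 + 2 = 1282 —(−1)→ 1281
1281 —HB4→ 4^(4 + 1) + 4^4 + 1 —bump→ 5^(5 + 1) + 5^5 + 1 = 18751 —(−1)→ 18750
18750 —HB5→ 5^(5 + 1) + 5^5 —bump→ 6^(6 + 1) + 6^6 = 326592 —(−1)→ 326591
326591 —HB6→ 6^(6 + 1) + 5·6^5 + 5·6^4 + 5·6^3 + 5·6^2 + 5·6 + 5 —bump→ 7^(7 + 1) + 5·7^5 + 5·7^4 + 5·7^3 + 5·7^2 + 5·7 + 5 = 5862841 —(−1)→ 5862840
5862840 —HB7→ 7^(7 + 1) + 5·7^5 + 5·7^4 + 5·7^3 + 5·7^2 + 5·7 + 4 —bump→ 8^(8 + 1) + 5·8^5 + 5·8^4 + 5·8^3 + 5·8^2 + 5·8 + 4 = 134404972 —(−1)→ 134404971
134404971 —HB8→ 8^(8 + 1) + 5·8^5 + 5·8^4 + 5·8^3 + 5·8^2 + 5·8 + 3 —bump→ 9^(9 + 1) + 5·9^5 + 5·9^4 + 5·9^3 + 5·9^2 + 5·9 + 3 = 3487116549 —(−1)→ 3487116548
3487116548 —HB9→ 9^(9 + 1) + 5·9^5 + 5·9^4 + 5·9^3 + 5·9^2 + 5·9 + 2 —bump→ 10^(10 + 1) + 5·10^5 + 5·10^4 + 5·10^3 + 5·10^2 + 5·10 + 2 = 100000555552 —(−1)→ 100000555551

9^(9 + 1) + 5·9^5 + 5·9^4 + 5·9^3 + 5·9^2 + 5·9 + 2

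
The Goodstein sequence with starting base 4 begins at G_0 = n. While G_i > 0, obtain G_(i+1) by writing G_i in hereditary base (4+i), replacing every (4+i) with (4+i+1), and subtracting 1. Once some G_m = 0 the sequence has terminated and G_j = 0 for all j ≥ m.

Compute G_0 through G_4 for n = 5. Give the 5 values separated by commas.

step 0: 5 = 4 + 1; sub 5 for 4: 5 + 1; = 6; G_1 = 6−1 = 5
step 1: 5 = 5; sub 6 for 5: 6; = 6; G_2 = 6−1 = 5
step 2: 5 = 5; sub 7 for 6: 5; = 5; G_3 = 5−1 = 4
step 3: 4 = 4; sub 8 for 7: 4; = 4; G_4 = 4−1 = 3

5, 5, 5, 4, 3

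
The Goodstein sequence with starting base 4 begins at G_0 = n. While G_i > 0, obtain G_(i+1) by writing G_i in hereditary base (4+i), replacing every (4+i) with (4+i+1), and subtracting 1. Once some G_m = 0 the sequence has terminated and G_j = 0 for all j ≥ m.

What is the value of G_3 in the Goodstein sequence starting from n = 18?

48

(0) 18|_4 = 4^2 + 2 ↦ 5^2 + 2|_5 = 27 ⇒ 26
(1) 26|_5 = 5^2 + 1 ↦ 6^2 + 1|_6 = 37 ⇒ 36
(2) 36|_6 = 6^2 ↦ 7^2|_7 = 49 ⇒ 48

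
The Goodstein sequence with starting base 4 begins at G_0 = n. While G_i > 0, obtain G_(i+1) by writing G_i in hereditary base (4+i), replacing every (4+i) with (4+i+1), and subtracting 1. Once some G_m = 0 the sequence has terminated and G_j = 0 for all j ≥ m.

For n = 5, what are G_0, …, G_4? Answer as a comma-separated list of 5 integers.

base 4: 5 = 4 + 1; at 5: 5 + 1 = 6; next = 5
base 5: 5 = 5; at 6: 6 = 6; next = 5
base 6: 5 = 5; at 7: 5 = 5; next = 4
base 7: 4 = 4; at 8: 4 = 4; next = 3

5, 5, 5, 4, 3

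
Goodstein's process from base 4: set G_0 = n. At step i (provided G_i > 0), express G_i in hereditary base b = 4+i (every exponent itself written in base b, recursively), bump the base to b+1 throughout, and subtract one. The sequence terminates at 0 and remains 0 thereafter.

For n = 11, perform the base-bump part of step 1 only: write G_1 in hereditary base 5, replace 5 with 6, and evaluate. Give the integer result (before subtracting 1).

step 0: 11 = 2·4 + 3; sub 5 for 4: 2·5 + 3; = 13; G_1 = 13−1 = 12
step 1: 12 = 2·5 + 2; sub 6 for 5: 2·6 + 2; = 14; G_2 = 14−1 = 13

14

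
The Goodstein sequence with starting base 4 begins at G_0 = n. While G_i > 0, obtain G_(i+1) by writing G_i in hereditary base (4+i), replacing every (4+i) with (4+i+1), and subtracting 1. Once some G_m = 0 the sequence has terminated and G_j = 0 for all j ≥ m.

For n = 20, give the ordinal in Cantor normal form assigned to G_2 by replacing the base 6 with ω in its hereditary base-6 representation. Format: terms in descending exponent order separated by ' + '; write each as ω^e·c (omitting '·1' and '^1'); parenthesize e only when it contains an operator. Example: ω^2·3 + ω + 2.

ω^2 + 3

step 0: 20 = 4^2 + 4; sub 5 for 4: 5^2 + 5; = 30; G_1 = 30−1 = 29
step 1: 29 = 5^2 + 4; sub 6 for 5: 6^2 + 4; = 40; G_2 = 40−1 = 39
step 2: 39 = 6^2 + 3; sub 7 for 6: 7^2 + 3; = 52; G_3 = 52−1 = 51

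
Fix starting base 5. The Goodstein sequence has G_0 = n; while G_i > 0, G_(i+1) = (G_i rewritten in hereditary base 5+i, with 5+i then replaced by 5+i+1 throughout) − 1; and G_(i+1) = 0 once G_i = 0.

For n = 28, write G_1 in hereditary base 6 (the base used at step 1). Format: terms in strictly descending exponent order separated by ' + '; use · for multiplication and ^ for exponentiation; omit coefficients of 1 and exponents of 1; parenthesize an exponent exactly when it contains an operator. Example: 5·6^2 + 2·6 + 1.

6^2 + 2

i=0: 28 = 5^2 + 3 (b=5); 5→6: 6^2 + 3 = 39; 39−1 = 38
i=1: 38 = 6^2 + 2 (b=6); 6→7: 7^2 + 2 = 51; 51−1 = 50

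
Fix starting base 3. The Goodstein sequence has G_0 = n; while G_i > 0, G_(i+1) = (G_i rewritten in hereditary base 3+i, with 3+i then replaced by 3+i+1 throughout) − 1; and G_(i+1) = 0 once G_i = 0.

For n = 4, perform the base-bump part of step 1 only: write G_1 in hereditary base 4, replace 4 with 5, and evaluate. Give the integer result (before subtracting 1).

5

G_0=4  [base 3] 3 + 1  →[3↦4]→  4 + 1 = 5  −1 ⇒ G_1=4
G_1=4  [base 4] 4  →[4↦5]→  5 = 5  −1 ⇒ G_2=4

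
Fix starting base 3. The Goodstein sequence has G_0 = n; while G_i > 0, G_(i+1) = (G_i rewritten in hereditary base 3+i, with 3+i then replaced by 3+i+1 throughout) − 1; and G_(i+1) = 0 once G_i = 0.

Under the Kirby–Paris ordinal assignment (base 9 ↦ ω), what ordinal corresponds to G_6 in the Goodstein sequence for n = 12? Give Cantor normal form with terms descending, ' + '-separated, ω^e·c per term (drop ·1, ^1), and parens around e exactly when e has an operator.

base 3: 12 = 3^2 + 3; at 4: 4^2 + 4 = 20; next = 19
base 4: 19 = 4^2 + 3; at 5: 5^2 + 3 = 28; next = 27
base 5: 27 = 5^2 + 2; at 6: 6^2 + 2 = 38; next = 37
base 6: 37 = 6^2 + 1; at 7: 7^2 + 1 = 50; next = 49
base 7: 49 = 7^2; at 8: 8^2 = 64; next = 63
base 8: 63 = 7·8 + 7; at 9: 7·9 + 7 = 70; next = 69
base 9: 69 = 7·9 + 6; at 10: 7·10 + 6 = 76; next = 75

ω·7 + 6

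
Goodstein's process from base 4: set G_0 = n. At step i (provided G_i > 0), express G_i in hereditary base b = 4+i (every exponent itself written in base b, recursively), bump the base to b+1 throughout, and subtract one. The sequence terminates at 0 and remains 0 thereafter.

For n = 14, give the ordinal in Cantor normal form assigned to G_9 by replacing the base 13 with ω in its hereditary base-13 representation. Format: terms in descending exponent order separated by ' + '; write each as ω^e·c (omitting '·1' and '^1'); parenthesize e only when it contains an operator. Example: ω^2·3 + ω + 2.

G_0=14  [base 4] 3·4 + 2  →[4↦5]→  3·5 + 2 = 17  −1 ⇒ G_1=16
G_1=16  [base 5] 3·5 + 1  →[5↦6]→  3·6 + 1 = 19  −1 ⇒ G_2=18
G_2=18  [base 6] 3·6  →[6↦7]→  3·7 = 21  −1 ⇒ G_3=20
G_3=20  [base 7] 2·7 + 6  →[7↦8]→  2·8 + 6 = 22  −1 ⇒ G_4=21
G_4=21  [base 8] 2·8 + 5  →[8↦9]→  2·9 + 5 = 23  −1 ⇒ G_5=22
G_5=22  [base 9] 2·9 + 4  →[9↦10]→  2·10 + 4 = 24  −1 ⇒ G_6=23
G_6=23  [base 10] 2·10 + 3  →[10↦11]→  2·11 + 3 = 25  −1 ⇒ G_7=24
G_7=24  [base 11] 2·11 + 2  →[11↦12]→  2·12 + 2 = 26  −1 ⇒ G_8=25
G_8=25  [base 12] 2·12 + 1  →[12↦13]→  2·13 + 1 = 27  −1 ⇒ G_9=26

ω·2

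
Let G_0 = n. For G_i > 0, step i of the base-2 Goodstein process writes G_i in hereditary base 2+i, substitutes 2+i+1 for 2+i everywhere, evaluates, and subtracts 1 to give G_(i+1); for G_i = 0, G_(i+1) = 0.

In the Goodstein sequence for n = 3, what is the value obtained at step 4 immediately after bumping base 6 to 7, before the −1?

1

G_0=3  [base 2] 2 + 1  →[2↦3]→  3 + 1 = 4  −1 ⇒ G_1=3
G_1=3  [base 3] 3  →[3↦4]→  4 = 4  −1 ⇒ G_2=3
G_2=3  [base 4] 3  →[4↦5]→  3 = 3  −1 ⇒ G_3=2
G_3=2  [base 5] 2  →[5↦6]→  2 = 2  −1 ⇒ G_4=1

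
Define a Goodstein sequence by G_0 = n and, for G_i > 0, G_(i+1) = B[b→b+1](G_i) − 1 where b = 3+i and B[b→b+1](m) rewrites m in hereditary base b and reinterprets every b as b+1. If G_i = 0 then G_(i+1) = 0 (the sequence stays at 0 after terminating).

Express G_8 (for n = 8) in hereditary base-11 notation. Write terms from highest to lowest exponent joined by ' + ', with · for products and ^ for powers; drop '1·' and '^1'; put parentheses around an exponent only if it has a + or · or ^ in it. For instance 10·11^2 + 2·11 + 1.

11

G_0=8  [base 3] 2·3 + 2  →[3↦4]→  2·4 + 2 = 10  −1 ⇒ G_1=9
G_1=9  [base 4] 2·4 + 1  →[4↦5]→  2·5 + 1 = 11  −1 ⇒ G_2=10
G_2=10  [base 5] 2·5  →[5↦6]→  2·6 = 12  −1 ⇒ G_3=11
G_3=11  [base 6] 6 + 5  →[6↦7]→  7 + 5 = 12  −1 ⇒ G_4=11
G_4=11  [base 7] 7 + 4  →[7↦8]→  8 + 4 = 12  −1 ⇒ G_5=11
G_5=11  [base 8] 8 + 3  →[8↦9]→  9 + 3 = 12  −1 ⇒ G_6=11
G_6=11  [base 9] 9 + 2  →[9↦10]→  10 + 2 = 12  −1 ⇒ G_7=11
G_7=11  [base 10] 10 + 1  →[10↦11]→  11 + 1 = 12  −1 ⇒ G_8=11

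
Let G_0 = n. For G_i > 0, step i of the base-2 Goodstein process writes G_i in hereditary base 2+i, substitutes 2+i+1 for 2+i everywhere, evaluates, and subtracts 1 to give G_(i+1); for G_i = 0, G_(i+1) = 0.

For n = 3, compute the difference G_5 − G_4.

-1

3 —HB2→ 2 + 1 —bump→ 3 + 1 = 4 —(−1)→ 3
3 —HB3→ 3 —bump→ 4 = 4 —(−1)→ 3
3 —HB4→ 3 —bump→ 3 = 3 —(−1)→ 2
2 —HB5→ 2 —bump→ 2 = 2 —(−1)→ 1
1 —HB6→ 1 —bump→ 1 = 1 —(−1)→ 0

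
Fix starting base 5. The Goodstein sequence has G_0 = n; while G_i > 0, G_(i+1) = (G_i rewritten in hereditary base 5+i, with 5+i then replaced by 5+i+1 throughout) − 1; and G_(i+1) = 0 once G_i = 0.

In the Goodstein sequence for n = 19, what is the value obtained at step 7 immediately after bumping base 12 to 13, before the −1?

33

19 —HB5→ 3·5 + 4 —bump→ 3·6 + 4 = 22 —(−1)→ 21
21 —HB6→ 3·6 + 3 —bump→ 3·7 + 3 = 24 —(−1)→ 23
23 —HB7→ 3·7 + 2 —bump→ 3·8 + 2 = 26 —(−1)→ 25
25 —HB8→ 3·8 + 1 —bump→ 3·9 + 1 = 28 —(−1)→ 27
27 —HB9→ 3·9 —bump→ 3·10 = 30 —(−1)→ 29
29 —HB10→ 2·10 + 9 —bump→ 2·11 + 9 = 31 —(−1)→ 30
30 —HB11→ 2·11 + 8 —bump→ 2·12 + 8 = 32 —(−1)→ 31
31 —HB12→ 2·12 + 7 —bump→ 2·13 + 7 = 33 —(−1)→ 32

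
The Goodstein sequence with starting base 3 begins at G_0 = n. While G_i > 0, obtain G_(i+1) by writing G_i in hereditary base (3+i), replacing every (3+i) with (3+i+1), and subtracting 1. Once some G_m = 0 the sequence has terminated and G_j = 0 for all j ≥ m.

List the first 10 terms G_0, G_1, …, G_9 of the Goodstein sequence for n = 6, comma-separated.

base 3: 6 = 2·3; at 4: 2·4 = 8; next = 7
base 4: 7 = 4 + 3; at 5: 5 + 3 = 8; next = 7
base 5: 7 = 5 + 2; at 6: 6 + 2 = 8; next = 7
base 6: 7 = 6 + 1; at 7: 7 + 1 = 8; next = 7
base 7: 7 = 7; at 8: 8 = 8; next = 7
base 8: 7 = 7; at 9: 7 = 7; next = 6
base 9: 6 = 6; at 10: 6 = 6; next = 5
base 10: 5 = 5; at 11: 5 = 5; next = 4
base 11: 4 = 4; at 12: 4 = 4; next = 3

6, 7, 7, 7, 7, 7, 6, 5, 4, 3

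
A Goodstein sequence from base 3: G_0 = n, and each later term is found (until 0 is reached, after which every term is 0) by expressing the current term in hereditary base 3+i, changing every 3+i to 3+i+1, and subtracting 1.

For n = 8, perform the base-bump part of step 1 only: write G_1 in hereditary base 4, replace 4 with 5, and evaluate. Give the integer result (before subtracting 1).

11

step 0: 8 = 2·3 + 2; sub 4 for 3: 2·4 + 2; = 10; G_1 = 10−1 = 9
step 1: 9 = 2·4 + 1; sub 5 for 4: 2·5 + 1; = 11; G_2 = 11−1 = 10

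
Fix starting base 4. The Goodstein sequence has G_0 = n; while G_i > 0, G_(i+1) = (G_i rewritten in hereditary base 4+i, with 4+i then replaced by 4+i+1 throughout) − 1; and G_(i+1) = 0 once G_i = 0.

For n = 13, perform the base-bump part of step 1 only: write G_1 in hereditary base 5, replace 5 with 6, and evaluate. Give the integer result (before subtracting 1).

G_0 = 13. HB_4(13) = 3·4 + 1. Bump = 16. G_1 = 15.
G_1 = 15. HB_5(15) = 3·5. Bump = 18. G_2 = 17.

18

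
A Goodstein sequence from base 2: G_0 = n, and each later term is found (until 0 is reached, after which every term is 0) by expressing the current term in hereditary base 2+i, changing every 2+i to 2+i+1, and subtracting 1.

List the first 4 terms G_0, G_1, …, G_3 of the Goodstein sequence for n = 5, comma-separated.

5, 27, 255, 467

[0] 5 ≡ 2^2 + 1 (base 2). Lift 3: 28. −1: 27.
[1] 27 ≡ 3^3 (base 3). Lift 4: 256. −1: 255.
[2] 255 ≡ 3·4^3 + 3·4^2 + 3·4 + 3 (base 4). Lift 5: 468. −1: 467.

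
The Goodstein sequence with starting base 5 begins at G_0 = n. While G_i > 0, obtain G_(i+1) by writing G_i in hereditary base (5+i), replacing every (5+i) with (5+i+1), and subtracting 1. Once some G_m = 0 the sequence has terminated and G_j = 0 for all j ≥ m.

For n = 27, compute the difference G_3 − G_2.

base 5: 27 = 5^2 + 2; at 6: 6^2 + 2 = 38; next = 37
base 6: 37 = 6^2 + 1; at 7: 7^2 + 1 = 50; next = 49
base 7: 49 = 7^2; at 8: 8^2 = 64; next = 63

14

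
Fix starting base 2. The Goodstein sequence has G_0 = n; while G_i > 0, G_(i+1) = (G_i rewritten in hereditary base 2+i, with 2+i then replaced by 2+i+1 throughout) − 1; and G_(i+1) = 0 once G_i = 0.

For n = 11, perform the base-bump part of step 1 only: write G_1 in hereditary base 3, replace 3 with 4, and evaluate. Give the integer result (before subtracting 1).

G_0=11  [base 2] 2^(2 + 1) + 2 + 1  →[2↦3]→  3^(3 + 1) + 3 + 1 = 85  −1 ⇒ G_1=84
G_1=84  [base 3] 3^(3 + 1) + 3  →[3↦4]→  4^(4 + 1) + 4 = 1028  −1 ⇒ G_2=1027

1028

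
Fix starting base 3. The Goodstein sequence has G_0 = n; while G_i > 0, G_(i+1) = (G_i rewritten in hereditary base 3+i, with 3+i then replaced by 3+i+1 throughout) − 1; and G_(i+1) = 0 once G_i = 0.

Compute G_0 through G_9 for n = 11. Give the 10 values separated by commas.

G_0=11  [base 3] 3^2 + 2  →[3↦4]→  4^2 + 2 = 18  −1 ⇒ G_1=17
G_1=17  [base 4] 4^2 + 1  →[4↦5]→  5^2 + 1 = 26  −1 ⇒ G_2=25
G_2=25  [base 5] 5^2  →[5↦6]→  6^2 = 36  −1 ⇒ G_3=35
G_3=35  [base 6] 5·6 + 5  →[6↦7]→  5·7 + 5 = 40  −1 ⇒ G_4=39
G_4=39  [base 7] 5·7 + 4  →[7↦8]→  5·8 + 4 = 44  −1 ⇒ G_5=43
G_5=43  [base 8] 5·8 + 3  →[8↦9]→  5·9 + 3 = 48  −1 ⇒ G_6=47
G_6=47  [base 9] 5·9 + 2  →[9↦10]→  5·10 + 2 = 52  −1 ⇒ G_7=51
G_7=51  [base 10] 5·10 + 1  →[10↦11]→  5·11 + 1 = 56  −1 ⇒ G_8=55
G_8=55  [base 11] 5·11  →[11↦12]→  5·12 = 60  −1 ⇒ G_9=59

11, 17, 25, 35, 39, 43, 47, 51, 55, 59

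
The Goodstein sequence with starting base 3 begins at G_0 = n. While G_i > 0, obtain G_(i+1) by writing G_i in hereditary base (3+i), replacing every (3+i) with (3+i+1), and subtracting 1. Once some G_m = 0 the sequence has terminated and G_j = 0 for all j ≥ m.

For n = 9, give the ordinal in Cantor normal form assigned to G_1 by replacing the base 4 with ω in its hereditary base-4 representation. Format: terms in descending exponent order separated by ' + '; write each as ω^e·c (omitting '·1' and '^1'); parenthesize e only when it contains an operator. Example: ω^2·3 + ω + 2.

base 3: 9 = 3^2; at 4: 4^2 = 16; next = 15
base 4: 15 = 3·4 + 3; at 5: 3·5 + 3 = 18; next = 17

ω·3 + 3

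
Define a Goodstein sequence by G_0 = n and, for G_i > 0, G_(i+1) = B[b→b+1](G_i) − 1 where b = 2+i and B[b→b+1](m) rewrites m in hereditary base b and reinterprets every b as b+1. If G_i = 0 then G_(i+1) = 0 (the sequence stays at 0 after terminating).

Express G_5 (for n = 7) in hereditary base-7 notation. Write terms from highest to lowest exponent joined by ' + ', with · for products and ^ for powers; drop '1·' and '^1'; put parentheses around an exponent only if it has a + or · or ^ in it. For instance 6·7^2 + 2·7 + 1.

i=0: 7 = 2^2 + 2 + 1 (b=2); 2→3: 3^3 + 3 + 1 = 31; 31−1 = 30
i=1: 30 = 3^3 + 3 (b=3); 3→4: 4^4 + 4 = 260; 260−1 = 259
i=2: 259 = 4^4 + 3 (b=4); 4→5: 5^5 + 3 = 3128; 3128−1 = 3127
i=3: 3127 = 5^5 + 2 (b=5); 5→6: 6^6 + 2 = 46658; 46658−1 = 46657
i=4: 46657 = 6^6 + 1 (b=6); 6→7: 7^7 + 1 = 823544; 823544−1 = 823543
i=5: 823543 = 7^7 (b=7); 7→8: 8^8 = 16777216; 16777216−1 = 16777215

7^7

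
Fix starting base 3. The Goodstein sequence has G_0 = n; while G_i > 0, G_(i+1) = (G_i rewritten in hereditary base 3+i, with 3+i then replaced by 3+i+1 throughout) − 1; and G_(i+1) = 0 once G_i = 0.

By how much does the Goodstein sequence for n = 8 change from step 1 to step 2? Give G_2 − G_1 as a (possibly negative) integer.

1

8 —HB3→ 2·3 + 2 —bump→ 2·4 + 2 = 10 —(−1)→ 9
9 —HB4→ 2·4 + 1 —bump→ 2·5 + 1 = 11 —(−1)→ 10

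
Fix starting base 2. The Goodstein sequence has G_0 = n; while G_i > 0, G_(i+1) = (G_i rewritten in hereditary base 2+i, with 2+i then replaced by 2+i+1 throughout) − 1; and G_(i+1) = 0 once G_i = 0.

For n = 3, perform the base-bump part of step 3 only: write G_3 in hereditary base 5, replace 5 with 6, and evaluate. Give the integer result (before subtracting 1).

base 2: 3 = 2 + 1; at 3: 3 + 1 = 4; next = 3
base 3: 3 = 3; at 4: 4 = 4; next = 3
base 4: 3 = 3; at 5: 3 = 3; next = 2
base 5: 2 = 2; at 6: 2 = 2; next = 1

2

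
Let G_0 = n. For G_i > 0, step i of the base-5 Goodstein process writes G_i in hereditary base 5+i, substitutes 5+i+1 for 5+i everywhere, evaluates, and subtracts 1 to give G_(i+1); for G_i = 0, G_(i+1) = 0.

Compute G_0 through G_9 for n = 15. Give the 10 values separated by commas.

step 0: 15 = 3·5; sub 6 for 5: 3·6; = 18; G_1 = 18−1 = 17
step 1: 17 = 2·6 + 5; sub 7 for 6: 2·7 + 5; = 19; G_2 = 19−1 = 18
step 2: 18 = 2·7 + 4; sub 8 for 7: 2·8 + 4; = 20; G_3 = 20−1 = 19
step 3: 19 = 2·8 + 3; sub 9 for 8: 2·9 + 3; = 21; G_4 = 21−1 = 20
step 4: 20 = 2·9 + 2; sub 10 for 9: 2·10 + 2; = 22; G_5 = 22−1 = 21
step 5: 21 = 2·10 + 1; sub 11 for 10: 2·11 + 1; = 23; G_6 = 23−1 = 22
step 6: 22 = 2·11; sub 12 for 11: 2·12; = 24; G_7 = 24−1 = 23
step 7: 23 = 12 + 11; sub 13 for 12: 13 + 11; = 24; G_8 = 24−1 = 23
step 8: 23 = 13 + 10; sub 14 for 13: 14 + 10; = 24; G_9 = 24−1 = 23

15, 17, 18, 19, 20, 21, 22, 23, 23, 23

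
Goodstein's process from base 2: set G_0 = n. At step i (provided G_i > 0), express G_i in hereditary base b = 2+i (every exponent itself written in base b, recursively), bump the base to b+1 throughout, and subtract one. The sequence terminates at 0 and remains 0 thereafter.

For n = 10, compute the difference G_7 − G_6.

1853361269

(0) 10|_2 = 2^(2 + 1) + 2 ↦ 3^(3 + 1) + 3|_3 = 84 ⇒ 83
(1) 83|_3 = 3^(3 + 1) + 2 ↦ 4^(4 + 1) + 2|_4 = 1026 ⇒ 1025
(2) 1025|_4 = 4^(4 + 1) + 1 ↦ 5^(5 + 1) + 1|_5 = 15626 ⇒ 15625
(3) 15625|_5 = 5^(5 + 1) ↦ 6^(6 + 1)|_6 = 279936 ⇒ 279935
(4) 279935|_6 = 5·6^6 + 5·6^5 + 5·6^4 + 5·6^3 + 5·6^2 + 5·6 + 5 ↦ 5·7^7 + 5·7^5 + 5·7^4 + 5·7^3 + 5·7^2 + 5·7 + 5|_7 = 4215755 ⇒ 4215754
(5) 4215754|_7 = 5·7^7 + 5·7^5 + 5·7^4 + 5·7^3 + 5·7^2 + 5·7 + 4 ↦ 5·8^8 + 5·8^5 + 5·8^4 + 5·8^3 + 5·8^2 + 5·8 + 4|_8 = 84073324 ⇒ 84073323
(6) 84073323|_8 = 5·8^8 + 5·8^5 + 5·8^4 + 5·8^3 + 5·8^2 + 5·8 + 3 ↦ 5·9^9 + 5·9^5 + 5·9^4 + 5·9^3 + 5·9^2 + 5·9 + 3|_9 = 1937434593 ⇒ 1937434592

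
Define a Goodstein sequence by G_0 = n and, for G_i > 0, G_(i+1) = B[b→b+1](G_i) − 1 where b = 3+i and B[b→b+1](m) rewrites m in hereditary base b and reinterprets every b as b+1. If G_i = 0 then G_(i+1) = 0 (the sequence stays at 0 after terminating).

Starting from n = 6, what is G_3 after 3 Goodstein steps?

7

step 0: 6 = 2·3; sub 4 for 3: 2·4; = 8; G_1 = 8−1 = 7
step 1: 7 = 4 + 3; sub 5 for 4: 5 + 3; = 8; G_2 = 8−1 = 7
step 2: 7 = 5 + 2; sub 6 for 5: 6 + 2; = 8; G_3 = 8−1 = 7
step 3: 7 = 6 + 1; sub 7 for 6: 7 + 1; = 8; G_4 = 8−1 = 7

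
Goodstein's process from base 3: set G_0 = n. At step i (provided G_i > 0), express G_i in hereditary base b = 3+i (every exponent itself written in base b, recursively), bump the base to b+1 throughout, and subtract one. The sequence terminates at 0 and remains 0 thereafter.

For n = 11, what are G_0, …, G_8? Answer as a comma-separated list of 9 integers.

11 —HB3→ 3^2 + 2 —bump→ 4^2 + 2 = 18 —(−1)→ 17
17 —HB4→ 4^2 + 1 —bump→ 5^2 + 1 = 26 —(−1)→ 25
25 —HB5→ 5^2 —bump→ 6^2 = 36 —(−1)→ 35
35 —HB6→ 5·6 + 5 —bump→ 5·7 + 5 = 40 —(−1)→ 39
39 —HB7→ 5·7 + 4 —bump→ 5·8 + 4 = 44 —(−1)→ 43
43 —HB8→ 5·8 + 3 —bump→ 5·9 + 3 = 48 —(−1)→ 47
47 —HB9→ 5·9 + 2 —bump→ 5·10 + 2 = 52 —(−1)→ 51
51 —HB10→ 5·10 + 1 —bump→ 5·11 + 1 = 56 —(−1)→ 55

11, 17, 25, 35, 39, 43, 47, 51, 55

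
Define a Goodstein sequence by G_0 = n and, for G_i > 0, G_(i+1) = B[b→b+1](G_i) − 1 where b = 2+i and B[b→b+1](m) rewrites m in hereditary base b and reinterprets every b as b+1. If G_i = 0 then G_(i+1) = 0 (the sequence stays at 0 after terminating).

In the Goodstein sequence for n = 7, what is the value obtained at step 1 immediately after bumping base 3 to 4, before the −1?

7 —HB2→ 2^2 + 2 + 1 —bump→ 3^3 + 3 + 1 = 31 —(−1)→ 30
30 —HB3→ 3^3 + 3 —bump→ 4^4 + 4 = 260 —(−1)→ 259

260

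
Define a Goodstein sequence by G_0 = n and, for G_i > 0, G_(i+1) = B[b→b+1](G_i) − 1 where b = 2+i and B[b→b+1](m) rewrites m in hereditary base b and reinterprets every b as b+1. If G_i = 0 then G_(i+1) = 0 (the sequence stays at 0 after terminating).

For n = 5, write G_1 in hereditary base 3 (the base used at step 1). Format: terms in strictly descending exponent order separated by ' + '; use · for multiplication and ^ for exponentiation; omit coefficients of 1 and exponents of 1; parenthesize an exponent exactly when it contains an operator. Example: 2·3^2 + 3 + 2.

base 2: 5 = 2^2 + 1; at 3: 3^3 + 1 = 28; next = 27
base 3: 27 = 3^3; at 4: 4^4 = 256; next = 255

3^3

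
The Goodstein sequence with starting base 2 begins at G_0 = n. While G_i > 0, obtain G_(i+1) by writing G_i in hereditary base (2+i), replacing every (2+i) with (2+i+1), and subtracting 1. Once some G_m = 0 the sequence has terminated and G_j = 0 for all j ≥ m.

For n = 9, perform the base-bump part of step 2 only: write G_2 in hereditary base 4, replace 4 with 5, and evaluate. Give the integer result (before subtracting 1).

base 2: 9 = 2^(2 + 1) + 1; at 3: 3^(3 + 1) + 1 = 82; next = 81
base 3: 81 = 3^(3 + 1); at 4: 4^(4 + 1) = 1024; next = 1023
base 4: 1023 = 3·4^4 + 3·4^3 + 3·4^2 + 3·4 + 3; at 5: 3·5^5 + 3·5^3 + 3·5^2 + 3·5 + 3 = 9843; next = 9842

9843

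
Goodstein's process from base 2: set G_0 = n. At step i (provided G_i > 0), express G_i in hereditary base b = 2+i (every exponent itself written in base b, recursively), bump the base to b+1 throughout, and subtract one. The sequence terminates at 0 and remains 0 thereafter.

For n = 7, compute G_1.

base 2: 7 = 2^2 + 2 + 1; at 3: 3^3 + 3 + 1 = 31; next = 30
base 3: 30 = 3^3 + 3; at 4: 4^4 + 4 = 260; next = 259

30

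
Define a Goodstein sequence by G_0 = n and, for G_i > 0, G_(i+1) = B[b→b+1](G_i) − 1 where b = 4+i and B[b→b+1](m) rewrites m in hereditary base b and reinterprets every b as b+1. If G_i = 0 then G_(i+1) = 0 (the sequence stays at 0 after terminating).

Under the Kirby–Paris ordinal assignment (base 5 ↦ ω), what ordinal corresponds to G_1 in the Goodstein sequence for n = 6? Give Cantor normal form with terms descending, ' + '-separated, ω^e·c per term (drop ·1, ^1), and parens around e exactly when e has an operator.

ω + 1

G_0=6  [base 4] 4 + 2  →[4↦5]→  5 + 2 = 7  −1 ⇒ G_1=6
G_1=6  [base 5] 5 + 1  →[5↦6]→  6 + 1 = 7  −1 ⇒ G_2=6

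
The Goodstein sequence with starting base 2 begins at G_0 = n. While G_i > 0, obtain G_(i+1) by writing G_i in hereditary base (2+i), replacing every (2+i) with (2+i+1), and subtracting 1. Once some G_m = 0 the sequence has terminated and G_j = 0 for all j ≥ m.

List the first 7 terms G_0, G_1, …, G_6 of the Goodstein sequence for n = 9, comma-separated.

9, 81, 1023, 9842, 140743, 2471826, 50333399

i=0: 9 = 2^(2 + 1) + 1 (b=2); 2→3: 3^(3 + 1) + 1 = 82; 82−1 = 81
i=1: 81 = 3^(3 + 1) (b=3); 3→4: 4^(4 + 1) = 1024; 1024−1 = 1023
i=2: 1023 = 3·4^4 + 3·4^3 + 3·4^2 + 3·4 + 3 (b=4); 4→5: 3·5^5 + 3·5^3 + 3·5^2 + 3·5 + 3 = 9843; 9843−1 = 9842
i=3: 9842 = 3·5^5 + 3·5^3 + 3·5^2 + 3·5 + 2 (b=5); 5→6: 3·6^6 + 3·6^3 + 3·6^2 + 3·6 + 2 = 140744; 140744−1 = 140743
i=4: 140743 = 3·6^6 + 3·6^3 + 3·6^2 + 3·6 + 1 (b=6); 6→7: 3·7^7 + 3·7^3 + 3·7^2 + 3·7 + 1 = 2471827; 2471827−1 = 2471826
i=5: 2471826 = 3·7^7 + 3·7^3 + 3·7^2 + 3·7 (b=7); 7→8: 3·8^8 + 3·8^3 + 3·8^2 + 3·8 = 50333400; 50333400−1 = 50333399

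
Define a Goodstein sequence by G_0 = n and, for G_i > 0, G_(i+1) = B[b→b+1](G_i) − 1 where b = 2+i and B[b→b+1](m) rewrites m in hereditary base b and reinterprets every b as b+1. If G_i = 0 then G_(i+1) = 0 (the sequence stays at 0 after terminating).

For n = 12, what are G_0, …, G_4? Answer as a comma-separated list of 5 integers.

(0) 12|_2 = 2^(2 + 1) + 2^2 ↦ 3^(3 + 1) + 3^3|_3 = 108 ⇒ 107
(1) 107|_3 = 3^(3 + 1) + 2·3^2 + 2·3 + 2 ↦ 4^(4 + 1) + 2·4^2 + 2·4 + 2|_4 = 1066 ⇒ 1065
(2) 1065|_4 = 4^(4 + 1) + 2·4^2 + 2·4 + 1 ↦ 5^(5 + 1) + 2·5^2 + 2·5 + 1|_5 = 15686 ⇒ 15685
(3) 15685|_5 = 5^(5 + 1) + 2·5^2 + 2·5 ↦ 6^(6 + 1) + 2·6^2 + 2·6|_6 = 280020 ⇒ 280019

12, 107, 1065, 15685, 280019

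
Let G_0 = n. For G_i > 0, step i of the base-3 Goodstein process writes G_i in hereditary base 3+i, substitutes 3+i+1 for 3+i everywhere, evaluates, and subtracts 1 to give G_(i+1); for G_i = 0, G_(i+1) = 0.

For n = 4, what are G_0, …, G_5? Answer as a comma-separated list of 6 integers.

4, 4, 4, 3, 2, 1

i=0: 4 = 3 + 1 (b=3); 3→4: 4 + 1 = 5; 5−1 = 4
i=1: 4 = 4 (b=4); 4→5: 5 = 5; 5−1 = 4
i=2: 4 = 4 (b=5); 5→6: 4 = 4; 4−1 = 3
i=3: 3 = 3 (b=6); 6→7: 3 = 3; 3−1 = 2
i=4: 2 = 2 (b=7); 7→8: 2 = 2; 2−1 = 1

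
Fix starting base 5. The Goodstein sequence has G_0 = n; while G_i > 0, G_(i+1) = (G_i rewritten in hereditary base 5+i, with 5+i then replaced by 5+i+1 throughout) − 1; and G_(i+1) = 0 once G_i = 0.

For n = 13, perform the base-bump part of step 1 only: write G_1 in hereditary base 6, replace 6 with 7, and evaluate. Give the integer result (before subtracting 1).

(0) 13|_5 = 2·5 + 3 ↦ 2·6 + 3|_6 = 15 ⇒ 14
(1) 14|_6 = 2·6 + 2 ↦ 2·7 + 2|_7 = 16 ⇒ 15

16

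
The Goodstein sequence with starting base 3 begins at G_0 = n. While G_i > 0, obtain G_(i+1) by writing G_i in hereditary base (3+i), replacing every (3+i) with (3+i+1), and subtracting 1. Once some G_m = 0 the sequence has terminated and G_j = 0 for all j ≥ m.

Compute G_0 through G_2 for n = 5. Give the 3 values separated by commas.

(0) 5|_3 = 3 + 2 ↦ 4 + 2|_4 = 6 ⇒ 5
(1) 5|_4 = 4 + 1 ↦ 5 + 1|_5 = 6 ⇒ 5

5, 5, 5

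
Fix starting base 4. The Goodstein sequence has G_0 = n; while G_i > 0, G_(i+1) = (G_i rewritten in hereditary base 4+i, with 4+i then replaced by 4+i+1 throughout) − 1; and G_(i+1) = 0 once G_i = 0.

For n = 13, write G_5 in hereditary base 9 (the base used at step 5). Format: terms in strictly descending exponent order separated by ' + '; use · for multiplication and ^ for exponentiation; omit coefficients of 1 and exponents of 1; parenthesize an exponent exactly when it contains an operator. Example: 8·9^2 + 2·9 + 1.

[0] 13 ≡ 3·4 + 1 (base 4). Lift 5: 16. −1: 15.
[1] 15 ≡ 3·5 (base 5). Lift 6: 18. −1: 17.
[2] 17 ≡ 2·6 + 5 (base 6). Lift 7: 19. −1: 18.
[3] 18 ≡ 2·7 + 4 (base 7). Lift 8: 20. −1: 19.
[4] 19 ≡ 2·8 + 3 (base 8). Lift 9: 21. −1: 20.

2·9 + 2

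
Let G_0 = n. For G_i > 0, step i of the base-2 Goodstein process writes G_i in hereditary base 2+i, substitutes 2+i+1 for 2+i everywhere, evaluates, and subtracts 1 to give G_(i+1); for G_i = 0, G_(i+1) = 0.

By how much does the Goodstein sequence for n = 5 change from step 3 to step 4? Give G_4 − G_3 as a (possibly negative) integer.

G_0=5  [base 2] 2^2 + 1  →[2↦3]→  3^3 + 1 = 28  −1 ⇒ G_1=27
G_1=27  [base 3] 3^3  →[3↦4]→  4^4 = 256  −1 ⇒ G_2=255
G_2=255  [base 4] 3·4^3 + 3·4^2 + 3·4 + 3  →[4↦5]→  3·5^3 + 3·5^2 + 3·5 + 3 = 468  −1 ⇒ G_3=467
G_3=467  [base 5] 3·5^3 + 3·5^2 + 3·5 + 2  →[5↦6]→  3·6^3 + 3·6^2 + 3·6 + 2 = 776  −1 ⇒ G_4=775

308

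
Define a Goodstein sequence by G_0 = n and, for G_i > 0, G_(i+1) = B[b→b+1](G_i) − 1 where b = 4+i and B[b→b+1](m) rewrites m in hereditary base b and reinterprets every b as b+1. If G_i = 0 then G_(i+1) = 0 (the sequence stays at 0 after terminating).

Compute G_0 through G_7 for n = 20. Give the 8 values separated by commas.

20, 29, 39, 51, 65, 81, 99, 107

20 —HB4→ 4^2 + 4 —bump→ 5^2 + 5 = 30 —(−1)→ 29
29 —HB5→ 5^2 + 4 —bump→ 6^2 + 4 = 40 —(−1)→ 39
39 —HB6→ 6^2 + 3 —bump→ 7^2 + 3 = 52 —(−1)→ 51
51 —HB7→ 7^2 + 2 —bump→ 8^2 + 2 = 66 —(−1)→ 65
65 —HB8→ 8^2 + 1 —bump→ 9^2 + 1 = 82 —(−1)→ 81
81 —HB9→ 9^2 —bump→ 10^2 = 100 —(−1)→ 99
99 —HB10→ 9·10 + 9 —bump→ 9·11 + 9 = 108 —(−1)→ 107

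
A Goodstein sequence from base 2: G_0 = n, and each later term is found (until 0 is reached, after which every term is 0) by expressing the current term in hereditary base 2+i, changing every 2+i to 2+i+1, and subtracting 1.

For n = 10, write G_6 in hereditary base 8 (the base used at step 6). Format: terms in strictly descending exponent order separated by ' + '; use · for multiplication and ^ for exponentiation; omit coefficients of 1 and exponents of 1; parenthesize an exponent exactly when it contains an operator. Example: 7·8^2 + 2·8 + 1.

G_0=10  [base 2] 2^(2 + 1) + 2  →[2↦3]→  3^(3 + 1) + 3 = 84  −1 ⇒ G_1=83
G_1=83  [base 3] 3^(3 + 1) + 2  →[3↦4]→  4^(4 + 1) + 2 = 1026  −1 ⇒ G_2=1025
G_2=1025  [base 4] 4^(4 + 1) + 1  →[4↦5]→  5^(5 + 1) + 1 = 15626  −1 ⇒ G_3=15625
G_3=15625  [base 5] 5^(5 + 1)  →[5↦6]→  6^(6 + 1) = 279936  −1 ⇒ G_4=279935
G_4=279935  [base 6] 5·6^6 + 5·6^5 + 5·6^4 + 5·6^3 + 5·6^2 + 5·6 + 5  →[6↦7]→  5·7^7 + 5·7^5 + 5·7^4 + 5·7^3 + 5·7^2 + 5·7 + 5 = 4215755  −1 ⇒ G_5=4215754
G_5=4215754  [base 7] 5·7^7 + 5·7^5 + 5·7^4 + 5·7^3 + 5·7^2 + 5·7 + 4  →[7↦8]→  5·8^8 + 5·8^5 + 5·8^4 + 5·8^3 + 5·8^2 + 5·8 + 4 = 84073324  −1 ⇒ G_6=84073323
G_6=84073323  [base 8] 5·8^8 + 5·8^5 + 5·8^4 + 5·8^3 + 5·8^2 + 5·8 + 3  →[8↦9]→  5·9^9 + 5·9^5 + 5·9^4 + 5·9^3 + 5·9^2 + 5·9 + 3 = 1937434593  −1 ⇒ G_7=1937434592

5·8^8 + 5·8^5 + 5·8^4 + 5·8^3 + 5·8^2 + 5·8 + 3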